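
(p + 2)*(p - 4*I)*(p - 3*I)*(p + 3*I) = p^4 + 2*p^3 - 4*I*p^3 + 9*p^2 - 8*I*p^2 + 18*p - 36*I*p - 72*I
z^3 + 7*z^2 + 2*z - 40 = (z - 2)*(z + 4)*(z + 5)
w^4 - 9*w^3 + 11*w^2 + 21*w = w*(w - 7)*(w - 3)*(w + 1)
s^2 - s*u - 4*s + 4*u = (s - 4)*(s - u)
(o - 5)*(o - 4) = o^2 - 9*o + 20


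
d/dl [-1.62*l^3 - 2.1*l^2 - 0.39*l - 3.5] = -4.86*l^2 - 4.2*l - 0.39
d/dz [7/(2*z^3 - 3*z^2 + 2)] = 42*z*(1 - z)/(2*z^3 - 3*z^2 + 2)^2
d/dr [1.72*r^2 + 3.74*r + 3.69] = 3.44*r + 3.74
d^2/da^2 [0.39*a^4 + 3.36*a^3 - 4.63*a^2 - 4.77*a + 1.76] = 4.68*a^2 + 20.16*a - 9.26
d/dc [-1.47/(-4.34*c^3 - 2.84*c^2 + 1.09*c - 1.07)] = (-19.1394*c^2 - 8.3496*c + 1.6023)/(4.34*c^3 + 2.84*c^2 - 1.09*c + 1.07)^2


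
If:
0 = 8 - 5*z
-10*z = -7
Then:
No Solution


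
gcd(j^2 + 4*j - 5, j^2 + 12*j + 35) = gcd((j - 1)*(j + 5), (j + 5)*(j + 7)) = j + 5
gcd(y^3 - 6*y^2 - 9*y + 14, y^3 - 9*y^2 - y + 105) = y - 7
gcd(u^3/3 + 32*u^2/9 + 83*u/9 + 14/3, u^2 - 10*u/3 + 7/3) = 1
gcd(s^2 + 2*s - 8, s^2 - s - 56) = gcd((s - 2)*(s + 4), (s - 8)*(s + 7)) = 1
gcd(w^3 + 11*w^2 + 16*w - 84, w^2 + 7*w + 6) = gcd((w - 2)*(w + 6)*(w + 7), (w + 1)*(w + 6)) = w + 6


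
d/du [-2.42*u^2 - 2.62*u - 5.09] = -4.84*u - 2.62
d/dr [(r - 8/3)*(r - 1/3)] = 2*r - 3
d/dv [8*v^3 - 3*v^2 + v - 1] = 24*v^2 - 6*v + 1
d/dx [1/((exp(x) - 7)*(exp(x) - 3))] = 2*(5 - exp(x))*exp(x)/(exp(4*x) - 20*exp(3*x) + 142*exp(2*x) - 420*exp(x) + 441)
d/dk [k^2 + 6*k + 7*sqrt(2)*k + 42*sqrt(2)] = 2*k + 6 + 7*sqrt(2)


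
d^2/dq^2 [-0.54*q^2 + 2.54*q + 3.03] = -1.08000000000000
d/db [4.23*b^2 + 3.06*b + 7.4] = 8.46*b + 3.06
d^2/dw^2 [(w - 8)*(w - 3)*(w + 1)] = 6*w - 20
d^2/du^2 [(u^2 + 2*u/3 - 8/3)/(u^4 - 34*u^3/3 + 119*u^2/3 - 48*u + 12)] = 2*(81*u^8 - 810*u^7 + 45*u^6 + 29094*u^5 - 150828*u^4 + 359338*u^3 - 476052*u^2 + 356184*u - 117360)/(27*u^12 - 918*u^11 + 13617*u^10 - 116020*u^9 + 629241*u^8 - 2274294*u^7 + 5569487*u^6 - 9199872*u^5 + 10001340*u^4 - 6819552*u^3 + 2702160*u^2 - 559872*u + 46656)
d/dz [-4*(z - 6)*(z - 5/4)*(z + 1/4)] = -12*z^2 + 56*z - 91/4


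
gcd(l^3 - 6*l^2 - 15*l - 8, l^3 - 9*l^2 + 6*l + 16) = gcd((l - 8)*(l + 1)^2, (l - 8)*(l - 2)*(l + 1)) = l^2 - 7*l - 8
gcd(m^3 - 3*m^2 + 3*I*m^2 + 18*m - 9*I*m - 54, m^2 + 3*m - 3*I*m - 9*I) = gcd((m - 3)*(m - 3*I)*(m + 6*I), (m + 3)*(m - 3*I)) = m - 3*I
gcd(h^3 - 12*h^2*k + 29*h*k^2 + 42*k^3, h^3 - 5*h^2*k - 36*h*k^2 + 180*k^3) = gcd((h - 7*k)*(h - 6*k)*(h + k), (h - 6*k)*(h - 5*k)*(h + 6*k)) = h - 6*k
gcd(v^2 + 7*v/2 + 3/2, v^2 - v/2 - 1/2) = v + 1/2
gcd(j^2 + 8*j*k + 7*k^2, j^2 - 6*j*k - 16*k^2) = 1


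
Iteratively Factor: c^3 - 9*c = (c - 3)*(c^2 + 3*c) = c*(c - 3)*(c + 3)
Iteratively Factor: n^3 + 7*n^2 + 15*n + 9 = (n + 3)*(n^2 + 4*n + 3) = (n + 3)^2*(n + 1)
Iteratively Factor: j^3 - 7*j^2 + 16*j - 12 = (j - 2)*(j^2 - 5*j + 6) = (j - 3)*(j - 2)*(j - 2)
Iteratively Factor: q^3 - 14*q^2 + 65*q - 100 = (q - 5)*(q^2 - 9*q + 20) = (q - 5)*(q - 4)*(q - 5)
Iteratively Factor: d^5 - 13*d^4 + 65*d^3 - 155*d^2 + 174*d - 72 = (d - 4)*(d^4 - 9*d^3 + 29*d^2 - 39*d + 18) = (d - 4)*(d - 2)*(d^3 - 7*d^2 + 15*d - 9) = (d - 4)*(d - 3)*(d - 2)*(d^2 - 4*d + 3) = (d - 4)*(d - 3)^2*(d - 2)*(d - 1)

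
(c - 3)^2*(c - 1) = c^3 - 7*c^2 + 15*c - 9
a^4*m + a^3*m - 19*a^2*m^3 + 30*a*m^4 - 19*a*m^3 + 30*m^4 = (a - 3*m)*(a - 2*m)*(a + 5*m)*(a*m + m)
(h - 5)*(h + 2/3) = h^2 - 13*h/3 - 10/3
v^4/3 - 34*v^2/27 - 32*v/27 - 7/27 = (v/3 + 1/3)*(v - 7/3)*(v + 1/3)*(v + 1)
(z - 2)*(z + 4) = z^2 + 2*z - 8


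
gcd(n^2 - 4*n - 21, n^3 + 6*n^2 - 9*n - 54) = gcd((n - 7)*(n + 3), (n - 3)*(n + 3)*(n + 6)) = n + 3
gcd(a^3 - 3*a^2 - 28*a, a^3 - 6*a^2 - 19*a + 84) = a^2 - 3*a - 28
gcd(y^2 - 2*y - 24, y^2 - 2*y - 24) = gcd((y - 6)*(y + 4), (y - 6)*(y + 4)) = y^2 - 2*y - 24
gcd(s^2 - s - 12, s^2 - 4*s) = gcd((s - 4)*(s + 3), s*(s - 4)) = s - 4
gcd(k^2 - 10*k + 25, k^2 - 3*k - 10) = k - 5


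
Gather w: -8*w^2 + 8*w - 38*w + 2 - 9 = -8*w^2 - 30*w - 7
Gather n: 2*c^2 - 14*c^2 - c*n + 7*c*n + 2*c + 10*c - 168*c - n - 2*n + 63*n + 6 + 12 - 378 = -12*c^2 - 156*c + n*(6*c + 60) - 360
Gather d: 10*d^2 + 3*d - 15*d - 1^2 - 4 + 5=10*d^2 - 12*d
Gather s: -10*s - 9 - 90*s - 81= -100*s - 90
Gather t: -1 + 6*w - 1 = 6*w - 2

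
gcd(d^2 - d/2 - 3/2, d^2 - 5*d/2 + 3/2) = d - 3/2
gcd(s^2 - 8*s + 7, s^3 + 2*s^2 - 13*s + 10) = s - 1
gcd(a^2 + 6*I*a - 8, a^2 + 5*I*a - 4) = a + 4*I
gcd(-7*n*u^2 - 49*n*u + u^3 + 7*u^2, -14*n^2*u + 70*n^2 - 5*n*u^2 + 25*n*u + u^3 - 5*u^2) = -7*n + u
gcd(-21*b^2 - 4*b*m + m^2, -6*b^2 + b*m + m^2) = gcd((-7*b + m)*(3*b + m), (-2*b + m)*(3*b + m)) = 3*b + m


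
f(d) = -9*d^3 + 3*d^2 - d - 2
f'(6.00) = -937.00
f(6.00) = -1844.00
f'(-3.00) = -262.00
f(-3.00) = 271.00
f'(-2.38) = -168.22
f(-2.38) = 138.70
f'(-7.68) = -1639.60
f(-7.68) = 4259.49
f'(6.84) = -1223.17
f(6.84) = -2748.60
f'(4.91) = -622.46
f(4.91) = -999.92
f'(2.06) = -103.22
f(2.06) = -70.01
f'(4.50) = -520.75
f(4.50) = -765.88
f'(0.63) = -7.94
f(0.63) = -3.69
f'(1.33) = -40.78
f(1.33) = -19.20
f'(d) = -27*d^2 + 6*d - 1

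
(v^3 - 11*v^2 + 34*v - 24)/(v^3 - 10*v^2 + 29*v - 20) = (v - 6)/(v - 5)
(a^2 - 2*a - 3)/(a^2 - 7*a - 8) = (a - 3)/(a - 8)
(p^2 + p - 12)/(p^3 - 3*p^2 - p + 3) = (p + 4)/(p^2 - 1)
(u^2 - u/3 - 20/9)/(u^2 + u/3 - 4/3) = (u - 5/3)/(u - 1)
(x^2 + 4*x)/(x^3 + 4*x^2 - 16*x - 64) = x/(x^2 - 16)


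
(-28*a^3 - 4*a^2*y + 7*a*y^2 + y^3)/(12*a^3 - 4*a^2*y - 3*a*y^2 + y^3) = (7*a + y)/(-3*a + y)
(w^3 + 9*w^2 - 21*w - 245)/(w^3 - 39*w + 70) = (w + 7)/(w - 2)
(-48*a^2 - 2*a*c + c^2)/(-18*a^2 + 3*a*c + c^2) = (8*a - c)/(3*a - c)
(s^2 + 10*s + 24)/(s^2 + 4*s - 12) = (s + 4)/(s - 2)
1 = 1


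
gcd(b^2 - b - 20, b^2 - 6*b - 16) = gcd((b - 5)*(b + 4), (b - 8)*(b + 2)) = 1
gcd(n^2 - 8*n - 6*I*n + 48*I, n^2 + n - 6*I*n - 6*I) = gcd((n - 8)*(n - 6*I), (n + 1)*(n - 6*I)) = n - 6*I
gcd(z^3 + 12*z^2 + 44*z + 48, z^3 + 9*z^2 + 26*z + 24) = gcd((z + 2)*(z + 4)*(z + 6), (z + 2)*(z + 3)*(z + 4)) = z^2 + 6*z + 8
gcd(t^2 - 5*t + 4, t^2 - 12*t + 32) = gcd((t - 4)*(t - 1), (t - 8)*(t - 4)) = t - 4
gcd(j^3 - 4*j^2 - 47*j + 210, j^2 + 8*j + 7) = j + 7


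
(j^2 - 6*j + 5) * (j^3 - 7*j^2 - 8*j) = j^5 - 13*j^4 + 39*j^3 + 13*j^2 - 40*j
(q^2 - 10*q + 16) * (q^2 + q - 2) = q^4 - 9*q^3 + 4*q^2 + 36*q - 32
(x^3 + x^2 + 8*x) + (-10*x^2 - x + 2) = x^3 - 9*x^2 + 7*x + 2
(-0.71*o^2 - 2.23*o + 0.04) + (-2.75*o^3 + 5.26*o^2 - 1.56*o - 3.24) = -2.75*o^3 + 4.55*o^2 - 3.79*o - 3.2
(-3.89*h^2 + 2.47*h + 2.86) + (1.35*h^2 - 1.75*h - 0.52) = -2.54*h^2 + 0.72*h + 2.34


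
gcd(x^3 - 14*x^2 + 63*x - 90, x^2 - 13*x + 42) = x - 6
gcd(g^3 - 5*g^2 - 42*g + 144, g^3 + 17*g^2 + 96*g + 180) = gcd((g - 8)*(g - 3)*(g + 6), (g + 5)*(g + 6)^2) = g + 6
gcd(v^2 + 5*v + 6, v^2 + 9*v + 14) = v + 2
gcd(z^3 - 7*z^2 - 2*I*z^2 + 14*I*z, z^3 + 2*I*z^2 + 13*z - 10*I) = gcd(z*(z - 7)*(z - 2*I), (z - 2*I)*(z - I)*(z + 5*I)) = z - 2*I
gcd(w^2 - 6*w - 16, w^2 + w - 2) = w + 2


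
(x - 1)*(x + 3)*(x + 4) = x^3 + 6*x^2 + 5*x - 12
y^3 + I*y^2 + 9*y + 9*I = (y - 3*I)*(y + I)*(y + 3*I)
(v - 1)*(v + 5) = v^2 + 4*v - 5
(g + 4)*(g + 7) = g^2 + 11*g + 28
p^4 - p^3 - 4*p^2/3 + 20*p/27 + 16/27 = (p - 4/3)*(p - 1)*(p + 2/3)^2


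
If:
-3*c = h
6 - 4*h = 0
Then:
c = -1/2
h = 3/2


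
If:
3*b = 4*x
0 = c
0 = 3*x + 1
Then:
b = -4/9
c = 0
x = -1/3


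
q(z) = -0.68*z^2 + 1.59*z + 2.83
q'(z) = 1.59 - 1.36*z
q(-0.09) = 2.68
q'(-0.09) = 1.71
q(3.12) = 1.17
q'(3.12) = -2.65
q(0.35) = 3.30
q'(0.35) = 1.11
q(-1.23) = -0.15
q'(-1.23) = 3.26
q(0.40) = 3.36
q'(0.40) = 1.05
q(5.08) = -6.64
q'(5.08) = -5.32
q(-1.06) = 0.38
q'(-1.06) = 3.03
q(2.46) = 2.63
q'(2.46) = -1.76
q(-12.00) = -114.17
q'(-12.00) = 17.91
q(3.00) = 1.48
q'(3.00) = -2.49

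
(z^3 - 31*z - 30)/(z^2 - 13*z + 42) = (z^2 + 6*z + 5)/(z - 7)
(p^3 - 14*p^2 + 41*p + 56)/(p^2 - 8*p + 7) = (p^2 - 7*p - 8)/(p - 1)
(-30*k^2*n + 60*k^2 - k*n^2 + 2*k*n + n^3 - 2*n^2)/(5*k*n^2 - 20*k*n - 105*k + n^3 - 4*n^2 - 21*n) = (-6*k*n + 12*k + n^2 - 2*n)/(n^2 - 4*n - 21)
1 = 1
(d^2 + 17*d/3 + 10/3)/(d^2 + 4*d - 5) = (d + 2/3)/(d - 1)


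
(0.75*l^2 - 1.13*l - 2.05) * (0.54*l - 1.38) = 0.405*l^3 - 1.6452*l^2 + 0.4524*l + 2.829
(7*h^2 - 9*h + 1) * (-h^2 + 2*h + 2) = -7*h^4 + 23*h^3 - 5*h^2 - 16*h + 2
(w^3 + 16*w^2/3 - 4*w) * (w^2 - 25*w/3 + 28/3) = w^5 - 3*w^4 - 352*w^3/9 + 748*w^2/9 - 112*w/3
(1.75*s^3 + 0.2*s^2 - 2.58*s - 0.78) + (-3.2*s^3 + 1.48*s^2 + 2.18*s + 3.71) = -1.45*s^3 + 1.68*s^2 - 0.4*s + 2.93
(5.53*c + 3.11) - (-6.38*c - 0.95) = 11.91*c + 4.06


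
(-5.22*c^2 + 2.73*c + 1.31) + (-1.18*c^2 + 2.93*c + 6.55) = -6.4*c^2 + 5.66*c + 7.86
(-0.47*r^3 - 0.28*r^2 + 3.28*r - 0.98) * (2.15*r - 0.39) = -1.0105*r^4 - 0.4187*r^3 + 7.1612*r^2 - 3.3862*r + 0.3822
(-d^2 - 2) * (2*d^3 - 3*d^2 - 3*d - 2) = -2*d^5 + 3*d^4 - d^3 + 8*d^2 + 6*d + 4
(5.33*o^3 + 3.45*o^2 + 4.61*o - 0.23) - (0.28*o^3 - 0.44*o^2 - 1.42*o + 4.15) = 5.05*o^3 + 3.89*o^2 + 6.03*o - 4.38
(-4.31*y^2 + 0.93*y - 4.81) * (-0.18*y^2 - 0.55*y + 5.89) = 0.7758*y^4 + 2.2031*y^3 - 25.0316*y^2 + 8.1232*y - 28.3309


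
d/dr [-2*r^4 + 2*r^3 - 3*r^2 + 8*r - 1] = -8*r^3 + 6*r^2 - 6*r + 8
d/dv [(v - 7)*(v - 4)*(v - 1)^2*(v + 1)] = 5*v^4 - 48*v^3 + 114*v^2 - 32*v - 39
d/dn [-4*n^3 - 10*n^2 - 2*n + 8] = -12*n^2 - 20*n - 2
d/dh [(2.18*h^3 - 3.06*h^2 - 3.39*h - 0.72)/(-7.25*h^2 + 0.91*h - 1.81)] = (-15.805*h^4 + 3.9676*h^3 - 39.1995*h^2 + 0.637200000000002*h + 6.7911)/(52.5625*h^4 - 13.195*h^3 + 27.0731*h^2 - 3.2942*h + 3.2761)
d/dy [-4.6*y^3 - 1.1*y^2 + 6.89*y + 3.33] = -13.8*y^2 - 2.2*y + 6.89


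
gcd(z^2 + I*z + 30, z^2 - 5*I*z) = z - 5*I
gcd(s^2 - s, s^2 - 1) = s - 1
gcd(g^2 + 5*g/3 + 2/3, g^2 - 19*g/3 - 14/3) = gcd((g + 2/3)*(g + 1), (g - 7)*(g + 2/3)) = g + 2/3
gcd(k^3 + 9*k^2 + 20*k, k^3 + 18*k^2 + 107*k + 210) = k + 5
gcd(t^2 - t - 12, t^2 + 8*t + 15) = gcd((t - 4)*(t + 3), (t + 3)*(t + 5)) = t + 3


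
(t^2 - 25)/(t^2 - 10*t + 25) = (t + 5)/(t - 5)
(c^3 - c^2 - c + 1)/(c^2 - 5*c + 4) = (c^2 - 1)/(c - 4)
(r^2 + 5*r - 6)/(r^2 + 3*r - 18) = (r - 1)/(r - 3)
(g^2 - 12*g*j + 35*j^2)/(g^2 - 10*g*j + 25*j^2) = (g - 7*j)/(g - 5*j)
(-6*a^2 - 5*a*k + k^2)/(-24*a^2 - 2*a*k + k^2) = (a + k)/(4*a + k)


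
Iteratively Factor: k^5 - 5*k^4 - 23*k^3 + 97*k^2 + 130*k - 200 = (k - 5)*(k^4 - 23*k^2 - 18*k + 40) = (k - 5)*(k + 2)*(k^3 - 2*k^2 - 19*k + 20) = (k - 5)^2*(k + 2)*(k^2 + 3*k - 4) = (k - 5)^2*(k + 2)*(k + 4)*(k - 1)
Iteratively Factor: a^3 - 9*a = (a - 3)*(a^2 + 3*a) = (a - 3)*(a + 3)*(a)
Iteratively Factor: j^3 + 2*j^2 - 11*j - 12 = (j + 1)*(j^2 + j - 12) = (j - 3)*(j + 1)*(j + 4)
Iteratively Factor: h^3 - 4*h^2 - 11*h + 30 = (h - 5)*(h^2 + h - 6) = (h - 5)*(h - 2)*(h + 3)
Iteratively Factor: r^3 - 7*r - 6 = (r + 1)*(r^2 - r - 6) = (r + 1)*(r + 2)*(r - 3)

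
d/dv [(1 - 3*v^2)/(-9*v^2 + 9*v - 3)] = (-3*v^2 + 4*v - 1)/(9*v^4 - 18*v^3 + 15*v^2 - 6*v + 1)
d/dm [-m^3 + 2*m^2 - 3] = m*(4 - 3*m)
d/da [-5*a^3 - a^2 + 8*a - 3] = -15*a^2 - 2*a + 8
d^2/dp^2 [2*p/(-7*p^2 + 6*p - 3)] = 4*(-4*p*(7*p - 3)^2 + 3*(7*p - 2)*(7*p^2 - 6*p + 3))/(7*p^2 - 6*p + 3)^3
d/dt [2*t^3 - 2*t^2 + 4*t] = 6*t^2 - 4*t + 4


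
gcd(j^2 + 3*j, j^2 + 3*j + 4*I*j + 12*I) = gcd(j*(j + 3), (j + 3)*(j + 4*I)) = j + 3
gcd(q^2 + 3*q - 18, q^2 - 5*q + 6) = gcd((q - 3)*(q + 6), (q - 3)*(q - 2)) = q - 3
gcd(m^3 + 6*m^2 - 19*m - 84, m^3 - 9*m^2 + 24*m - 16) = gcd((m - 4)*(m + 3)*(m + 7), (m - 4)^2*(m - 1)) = m - 4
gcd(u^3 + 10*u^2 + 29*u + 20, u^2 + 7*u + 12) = u + 4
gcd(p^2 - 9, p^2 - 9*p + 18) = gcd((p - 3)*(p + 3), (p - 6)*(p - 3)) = p - 3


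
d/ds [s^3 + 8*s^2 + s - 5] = 3*s^2 + 16*s + 1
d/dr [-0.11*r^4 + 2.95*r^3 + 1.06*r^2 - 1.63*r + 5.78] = -0.44*r^3 + 8.85*r^2 + 2.12*r - 1.63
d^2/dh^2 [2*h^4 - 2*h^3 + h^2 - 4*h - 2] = 24*h^2 - 12*h + 2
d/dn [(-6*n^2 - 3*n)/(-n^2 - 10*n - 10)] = 3*(19*n^2 + 40*n + 10)/(n^4 + 20*n^3 + 120*n^2 + 200*n + 100)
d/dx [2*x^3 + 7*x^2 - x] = 6*x^2 + 14*x - 1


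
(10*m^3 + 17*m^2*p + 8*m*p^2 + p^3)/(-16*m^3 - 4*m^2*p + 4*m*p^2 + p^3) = (5*m^2 + 6*m*p + p^2)/(-8*m^2 + 2*m*p + p^2)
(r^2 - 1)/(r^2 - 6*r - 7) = (r - 1)/(r - 7)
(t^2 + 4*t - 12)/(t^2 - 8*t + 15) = (t^2 + 4*t - 12)/(t^2 - 8*t + 15)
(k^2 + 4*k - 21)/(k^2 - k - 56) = (k - 3)/(k - 8)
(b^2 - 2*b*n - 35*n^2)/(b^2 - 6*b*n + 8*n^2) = (b^2 - 2*b*n - 35*n^2)/(b^2 - 6*b*n + 8*n^2)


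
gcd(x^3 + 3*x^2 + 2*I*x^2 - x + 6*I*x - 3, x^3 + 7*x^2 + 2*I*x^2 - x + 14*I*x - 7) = x^2 + 2*I*x - 1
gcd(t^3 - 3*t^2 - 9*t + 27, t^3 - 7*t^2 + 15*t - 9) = t^2 - 6*t + 9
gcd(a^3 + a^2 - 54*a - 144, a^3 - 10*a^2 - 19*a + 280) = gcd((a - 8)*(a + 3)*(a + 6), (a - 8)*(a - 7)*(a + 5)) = a - 8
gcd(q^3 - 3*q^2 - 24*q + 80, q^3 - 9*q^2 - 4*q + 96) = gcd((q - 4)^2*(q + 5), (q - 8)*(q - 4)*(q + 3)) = q - 4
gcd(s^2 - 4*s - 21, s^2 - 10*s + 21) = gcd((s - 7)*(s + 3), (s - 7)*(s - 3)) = s - 7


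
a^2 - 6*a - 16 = (a - 8)*(a + 2)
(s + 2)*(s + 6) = s^2 + 8*s + 12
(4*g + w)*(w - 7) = 4*g*w - 28*g + w^2 - 7*w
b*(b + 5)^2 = b^3 + 10*b^2 + 25*b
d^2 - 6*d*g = d*(d - 6*g)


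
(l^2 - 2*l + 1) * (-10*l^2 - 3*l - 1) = -10*l^4 + 17*l^3 - 5*l^2 - l - 1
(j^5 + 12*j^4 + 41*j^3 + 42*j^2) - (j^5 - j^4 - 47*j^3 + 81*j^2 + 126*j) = 13*j^4 + 88*j^3 - 39*j^2 - 126*j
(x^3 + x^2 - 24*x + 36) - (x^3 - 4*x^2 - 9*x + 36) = 5*x^2 - 15*x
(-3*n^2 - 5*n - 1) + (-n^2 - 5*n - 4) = -4*n^2 - 10*n - 5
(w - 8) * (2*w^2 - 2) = 2*w^3 - 16*w^2 - 2*w + 16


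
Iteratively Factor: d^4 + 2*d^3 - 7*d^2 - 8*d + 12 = (d - 1)*(d^3 + 3*d^2 - 4*d - 12) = (d - 2)*(d - 1)*(d^2 + 5*d + 6) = (d - 2)*(d - 1)*(d + 2)*(d + 3)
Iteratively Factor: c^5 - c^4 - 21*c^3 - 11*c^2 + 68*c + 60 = (c - 2)*(c^4 + c^3 - 19*c^2 - 49*c - 30) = (c - 2)*(c + 1)*(c^3 - 19*c - 30) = (c - 5)*(c - 2)*(c + 1)*(c^2 + 5*c + 6) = (c - 5)*(c - 2)*(c + 1)*(c + 2)*(c + 3)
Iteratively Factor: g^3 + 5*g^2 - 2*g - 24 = (g + 4)*(g^2 + g - 6) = (g + 3)*(g + 4)*(g - 2)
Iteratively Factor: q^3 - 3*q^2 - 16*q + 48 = (q + 4)*(q^2 - 7*q + 12) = (q - 3)*(q + 4)*(q - 4)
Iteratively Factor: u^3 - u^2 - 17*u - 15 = (u - 5)*(u^2 + 4*u + 3) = (u - 5)*(u + 3)*(u + 1)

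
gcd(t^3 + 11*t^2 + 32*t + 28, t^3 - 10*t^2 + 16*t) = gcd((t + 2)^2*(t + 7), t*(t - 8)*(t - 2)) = 1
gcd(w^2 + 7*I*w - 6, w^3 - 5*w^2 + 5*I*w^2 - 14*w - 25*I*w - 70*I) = 1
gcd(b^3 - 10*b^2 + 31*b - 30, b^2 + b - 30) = b - 5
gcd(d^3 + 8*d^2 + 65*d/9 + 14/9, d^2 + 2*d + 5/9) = d + 1/3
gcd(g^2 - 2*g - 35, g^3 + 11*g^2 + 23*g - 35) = g + 5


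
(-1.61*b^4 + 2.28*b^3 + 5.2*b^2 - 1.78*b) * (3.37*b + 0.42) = -5.4257*b^5 + 7.0074*b^4 + 18.4816*b^3 - 3.8146*b^2 - 0.7476*b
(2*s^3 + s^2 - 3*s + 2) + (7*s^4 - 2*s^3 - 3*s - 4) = 7*s^4 + s^2 - 6*s - 2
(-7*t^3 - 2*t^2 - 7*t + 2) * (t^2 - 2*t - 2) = -7*t^5 + 12*t^4 + 11*t^3 + 20*t^2 + 10*t - 4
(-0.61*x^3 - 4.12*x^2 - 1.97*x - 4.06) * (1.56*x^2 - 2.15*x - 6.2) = -0.9516*x^5 - 5.1157*x^4 + 9.5668*x^3 + 23.4459*x^2 + 20.943*x + 25.172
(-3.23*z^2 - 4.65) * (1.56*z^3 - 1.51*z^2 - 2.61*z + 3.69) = -5.0388*z^5 + 4.8773*z^4 + 1.1763*z^3 - 4.8972*z^2 + 12.1365*z - 17.1585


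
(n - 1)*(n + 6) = n^2 + 5*n - 6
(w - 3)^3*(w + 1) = w^4 - 8*w^3 + 18*w^2 - 27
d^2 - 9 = (d - 3)*(d + 3)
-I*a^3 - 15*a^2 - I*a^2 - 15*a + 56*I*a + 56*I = (a - 8*I)*(a - 7*I)*(-I*a - I)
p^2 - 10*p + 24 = (p - 6)*(p - 4)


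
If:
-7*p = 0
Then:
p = 0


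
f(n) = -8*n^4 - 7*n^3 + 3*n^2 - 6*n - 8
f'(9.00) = -24981.00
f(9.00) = -57410.00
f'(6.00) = -7638.00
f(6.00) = -11816.00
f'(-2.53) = 362.62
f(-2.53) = -188.03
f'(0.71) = -23.78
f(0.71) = -15.29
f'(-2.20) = 219.90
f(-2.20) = -93.15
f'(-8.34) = 17046.29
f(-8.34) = -34392.49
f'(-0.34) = -9.21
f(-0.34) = -5.44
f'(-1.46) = 40.06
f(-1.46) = -7.41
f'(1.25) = -93.81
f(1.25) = -44.02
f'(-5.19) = 3870.75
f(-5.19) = -4721.89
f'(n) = -32*n^3 - 21*n^2 + 6*n - 6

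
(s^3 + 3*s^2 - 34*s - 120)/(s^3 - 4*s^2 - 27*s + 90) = (s + 4)/(s - 3)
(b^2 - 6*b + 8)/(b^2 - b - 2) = (b - 4)/(b + 1)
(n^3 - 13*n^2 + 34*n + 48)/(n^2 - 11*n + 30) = (n^2 - 7*n - 8)/(n - 5)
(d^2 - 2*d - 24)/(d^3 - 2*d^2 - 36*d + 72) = (d + 4)/(d^2 + 4*d - 12)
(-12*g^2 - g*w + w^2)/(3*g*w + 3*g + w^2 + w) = (-4*g + w)/(w + 1)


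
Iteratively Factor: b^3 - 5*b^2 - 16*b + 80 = (b - 5)*(b^2 - 16) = (b - 5)*(b - 4)*(b + 4)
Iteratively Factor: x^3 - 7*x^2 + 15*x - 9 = (x - 3)*(x^2 - 4*x + 3) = (x - 3)*(x - 1)*(x - 3)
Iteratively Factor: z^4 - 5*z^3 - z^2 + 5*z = (z - 1)*(z^3 - 4*z^2 - 5*z) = z*(z - 1)*(z^2 - 4*z - 5) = z*(z - 5)*(z - 1)*(z + 1)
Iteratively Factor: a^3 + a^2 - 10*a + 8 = (a - 1)*(a^2 + 2*a - 8) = (a - 1)*(a + 4)*(a - 2)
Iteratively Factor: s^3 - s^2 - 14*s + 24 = (s - 3)*(s^2 + 2*s - 8) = (s - 3)*(s - 2)*(s + 4)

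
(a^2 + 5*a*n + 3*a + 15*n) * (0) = 0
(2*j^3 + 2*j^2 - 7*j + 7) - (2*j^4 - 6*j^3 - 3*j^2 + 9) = -2*j^4 + 8*j^3 + 5*j^2 - 7*j - 2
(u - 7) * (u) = u^2 - 7*u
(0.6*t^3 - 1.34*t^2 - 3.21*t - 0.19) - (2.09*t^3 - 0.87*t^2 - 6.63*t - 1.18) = -1.49*t^3 - 0.47*t^2 + 3.42*t + 0.99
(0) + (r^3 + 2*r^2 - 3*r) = r^3 + 2*r^2 - 3*r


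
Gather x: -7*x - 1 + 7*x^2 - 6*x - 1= 7*x^2 - 13*x - 2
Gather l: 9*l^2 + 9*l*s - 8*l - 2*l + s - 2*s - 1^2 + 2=9*l^2 + l*(9*s - 10) - s + 1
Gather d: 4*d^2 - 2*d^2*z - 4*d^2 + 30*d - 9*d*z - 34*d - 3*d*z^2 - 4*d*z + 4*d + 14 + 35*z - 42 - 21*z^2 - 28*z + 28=-2*d^2*z + d*(-3*z^2 - 13*z) - 21*z^2 + 7*z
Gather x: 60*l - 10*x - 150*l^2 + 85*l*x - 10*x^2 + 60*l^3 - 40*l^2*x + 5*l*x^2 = 60*l^3 - 150*l^2 + 60*l + x^2*(5*l - 10) + x*(-40*l^2 + 85*l - 10)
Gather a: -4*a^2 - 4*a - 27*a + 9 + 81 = -4*a^2 - 31*a + 90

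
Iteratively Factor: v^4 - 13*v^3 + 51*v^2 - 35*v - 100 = (v - 5)*(v^3 - 8*v^2 + 11*v + 20) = (v - 5)*(v + 1)*(v^2 - 9*v + 20) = (v - 5)*(v - 4)*(v + 1)*(v - 5)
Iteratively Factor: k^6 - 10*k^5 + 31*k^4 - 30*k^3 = (k - 2)*(k^5 - 8*k^4 + 15*k^3) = (k - 3)*(k - 2)*(k^4 - 5*k^3) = k*(k - 3)*(k - 2)*(k^3 - 5*k^2) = k^2*(k - 3)*(k - 2)*(k^2 - 5*k) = k^3*(k - 3)*(k - 2)*(k - 5)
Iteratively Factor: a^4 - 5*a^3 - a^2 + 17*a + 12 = (a - 3)*(a^3 - 2*a^2 - 7*a - 4) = (a - 4)*(a - 3)*(a^2 + 2*a + 1) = (a - 4)*(a - 3)*(a + 1)*(a + 1)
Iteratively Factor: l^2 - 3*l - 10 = (l - 5)*(l + 2)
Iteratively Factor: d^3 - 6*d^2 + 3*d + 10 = (d - 5)*(d^2 - d - 2) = (d - 5)*(d + 1)*(d - 2)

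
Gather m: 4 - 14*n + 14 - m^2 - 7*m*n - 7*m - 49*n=-m^2 + m*(-7*n - 7) - 63*n + 18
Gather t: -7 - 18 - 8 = -33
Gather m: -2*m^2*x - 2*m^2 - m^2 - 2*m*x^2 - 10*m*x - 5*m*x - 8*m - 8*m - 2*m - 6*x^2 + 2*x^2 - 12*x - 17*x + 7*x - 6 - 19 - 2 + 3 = m^2*(-2*x - 3) + m*(-2*x^2 - 15*x - 18) - 4*x^2 - 22*x - 24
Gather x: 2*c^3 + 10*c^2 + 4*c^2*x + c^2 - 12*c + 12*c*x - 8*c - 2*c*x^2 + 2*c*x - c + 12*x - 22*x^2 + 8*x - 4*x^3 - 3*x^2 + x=2*c^3 + 11*c^2 - 21*c - 4*x^3 + x^2*(-2*c - 25) + x*(4*c^2 + 14*c + 21)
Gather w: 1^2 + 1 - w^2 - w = -w^2 - w + 2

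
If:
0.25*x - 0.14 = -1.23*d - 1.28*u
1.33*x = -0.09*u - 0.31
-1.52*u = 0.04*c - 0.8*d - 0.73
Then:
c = 865.060523938573*x + 223.104561878952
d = 15.1752484191509*x + 3.69828364950316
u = -14.7777777777778*x - 3.44444444444444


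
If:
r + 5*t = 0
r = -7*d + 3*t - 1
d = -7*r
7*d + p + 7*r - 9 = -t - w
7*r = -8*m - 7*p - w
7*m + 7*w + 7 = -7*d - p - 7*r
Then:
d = -35/237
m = -20236/3555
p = 126203/21330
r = 5/237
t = -1/237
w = 84757/21330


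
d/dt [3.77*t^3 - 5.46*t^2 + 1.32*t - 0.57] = 11.31*t^2 - 10.92*t + 1.32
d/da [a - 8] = 1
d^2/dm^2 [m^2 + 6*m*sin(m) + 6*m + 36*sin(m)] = -6*m*sin(m) - 36*sin(m) + 12*cos(m) + 2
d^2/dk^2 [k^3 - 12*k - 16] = 6*k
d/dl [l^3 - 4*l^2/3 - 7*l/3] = 3*l^2 - 8*l/3 - 7/3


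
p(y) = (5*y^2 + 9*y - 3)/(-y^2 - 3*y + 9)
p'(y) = (2*y + 3)*(5*y^2 + 9*y - 3)/(-y^2 - 3*y + 9)^2 + (10*y + 9)/(-y^2 - 3*y + 9) = 6*(-y^2 + 14*y + 12)/(y^4 + 6*y^3 - 9*y^2 - 54*y + 81)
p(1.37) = 6.21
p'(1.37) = 19.37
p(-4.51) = 26.54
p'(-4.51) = -89.43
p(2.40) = -11.97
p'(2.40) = 15.24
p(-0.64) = -0.64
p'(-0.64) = 0.14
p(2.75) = -8.74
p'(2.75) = 5.55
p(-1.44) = -0.50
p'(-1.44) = -0.49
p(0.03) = -0.31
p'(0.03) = 0.94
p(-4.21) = 12.22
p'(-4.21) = -25.43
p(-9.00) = -7.13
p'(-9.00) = -0.58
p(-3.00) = 1.67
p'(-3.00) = -2.89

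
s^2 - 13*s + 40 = (s - 8)*(s - 5)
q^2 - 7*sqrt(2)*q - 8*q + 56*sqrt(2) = (q - 8)*(q - 7*sqrt(2))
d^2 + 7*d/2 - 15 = (d - 5/2)*(d + 6)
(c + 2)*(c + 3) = c^2 + 5*c + 6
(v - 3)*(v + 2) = v^2 - v - 6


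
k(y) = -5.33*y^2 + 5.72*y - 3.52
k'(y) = 5.72 - 10.66*y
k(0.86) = -2.54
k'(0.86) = -3.45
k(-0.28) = -5.54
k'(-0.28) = 8.70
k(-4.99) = -164.78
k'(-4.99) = 58.91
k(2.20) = -16.73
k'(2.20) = -17.73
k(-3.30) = -80.44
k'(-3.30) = 40.90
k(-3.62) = -94.07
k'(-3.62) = 44.31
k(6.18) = -171.74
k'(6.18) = -60.16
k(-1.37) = -21.36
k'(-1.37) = 20.32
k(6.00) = -161.08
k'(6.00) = -58.24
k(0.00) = -3.52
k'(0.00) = 5.72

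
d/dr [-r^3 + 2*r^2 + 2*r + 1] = -3*r^2 + 4*r + 2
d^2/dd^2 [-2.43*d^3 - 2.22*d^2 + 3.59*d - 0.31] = -14.58*d - 4.44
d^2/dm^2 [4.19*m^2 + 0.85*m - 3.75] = 8.38000000000000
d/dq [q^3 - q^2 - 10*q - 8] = 3*q^2 - 2*q - 10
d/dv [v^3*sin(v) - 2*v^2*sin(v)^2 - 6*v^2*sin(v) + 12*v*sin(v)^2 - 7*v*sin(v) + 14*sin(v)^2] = v^3*cos(v) + 3*v^2*sin(v) - 2*v^2*sin(2*v) - 6*v^2*cos(v) - 4*v*sin(v)^2 - 12*v*sin(v) + 12*v*sin(2*v) - 7*v*cos(v) + 12*sin(v)^2 - 7*sin(v) + 14*sin(2*v)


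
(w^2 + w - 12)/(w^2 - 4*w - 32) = (w - 3)/(w - 8)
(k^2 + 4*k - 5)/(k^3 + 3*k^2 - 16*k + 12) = (k + 5)/(k^2 + 4*k - 12)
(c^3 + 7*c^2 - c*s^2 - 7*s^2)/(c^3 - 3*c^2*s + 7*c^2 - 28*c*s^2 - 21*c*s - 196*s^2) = (-c^2 + s^2)/(-c^2 + 3*c*s + 28*s^2)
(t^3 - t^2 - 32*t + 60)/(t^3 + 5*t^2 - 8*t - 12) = (t - 5)/(t + 1)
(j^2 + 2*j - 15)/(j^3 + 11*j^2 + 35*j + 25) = (j - 3)/(j^2 + 6*j + 5)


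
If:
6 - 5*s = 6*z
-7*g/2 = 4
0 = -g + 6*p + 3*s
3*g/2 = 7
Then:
No Solution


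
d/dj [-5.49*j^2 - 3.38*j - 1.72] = -10.98*j - 3.38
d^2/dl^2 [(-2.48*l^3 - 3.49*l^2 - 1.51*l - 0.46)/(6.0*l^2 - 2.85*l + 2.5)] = (1.13686837721616e-13*l^5 + 1.13686837721616e-13*l^4 - 193.9656*l^3 + 320.76*l^2 + 90.096*l - 58.8152)/(216.0*l^6 - 307.8*l^5 + 416.205*l^4 - 279.649125*l^3 + 173.41875*l^2 - 53.4375*l + 15.625)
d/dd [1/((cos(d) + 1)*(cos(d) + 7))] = 2*(cos(d) + 4)*sin(d)/((cos(d) + 1)^2*(cos(d) + 7)^2)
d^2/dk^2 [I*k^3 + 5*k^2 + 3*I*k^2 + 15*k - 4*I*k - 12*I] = 6*I*k + 10 + 6*I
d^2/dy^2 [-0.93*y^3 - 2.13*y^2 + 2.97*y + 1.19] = -5.58*y - 4.26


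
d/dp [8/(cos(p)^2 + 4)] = 32*sin(2*p)/(cos(2*p) + 9)^2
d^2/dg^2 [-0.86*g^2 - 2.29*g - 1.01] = -1.72000000000000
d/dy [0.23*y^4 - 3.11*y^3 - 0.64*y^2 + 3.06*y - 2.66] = 0.92*y^3 - 9.33*y^2 - 1.28*y + 3.06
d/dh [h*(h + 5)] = 2*h + 5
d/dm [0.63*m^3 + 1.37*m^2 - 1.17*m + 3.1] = 1.89*m^2 + 2.74*m - 1.17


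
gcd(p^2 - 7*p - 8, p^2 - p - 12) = 1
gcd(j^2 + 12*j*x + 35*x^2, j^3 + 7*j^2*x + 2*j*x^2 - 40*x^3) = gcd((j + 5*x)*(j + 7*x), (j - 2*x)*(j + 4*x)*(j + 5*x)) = j + 5*x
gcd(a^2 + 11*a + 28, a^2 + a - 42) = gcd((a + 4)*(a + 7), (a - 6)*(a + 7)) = a + 7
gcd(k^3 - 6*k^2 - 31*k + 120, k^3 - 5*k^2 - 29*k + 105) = k^2 + 2*k - 15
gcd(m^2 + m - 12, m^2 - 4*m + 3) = m - 3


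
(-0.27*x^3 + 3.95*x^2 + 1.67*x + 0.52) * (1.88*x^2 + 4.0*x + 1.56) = -0.5076*x^5 + 6.346*x^4 + 18.5184*x^3 + 13.8196*x^2 + 4.6852*x + 0.8112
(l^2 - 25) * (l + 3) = l^3 + 3*l^2 - 25*l - 75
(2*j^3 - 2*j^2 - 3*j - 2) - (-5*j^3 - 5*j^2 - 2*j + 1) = 7*j^3 + 3*j^2 - j - 3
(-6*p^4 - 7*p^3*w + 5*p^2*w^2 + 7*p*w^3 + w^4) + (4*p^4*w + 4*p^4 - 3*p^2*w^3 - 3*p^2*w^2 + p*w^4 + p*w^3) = 4*p^4*w - 2*p^4 - 7*p^3*w - 3*p^2*w^3 + 2*p^2*w^2 + p*w^4 + 8*p*w^3 + w^4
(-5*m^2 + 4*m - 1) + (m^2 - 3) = -4*m^2 + 4*m - 4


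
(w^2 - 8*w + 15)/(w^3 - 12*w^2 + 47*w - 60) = 1/(w - 4)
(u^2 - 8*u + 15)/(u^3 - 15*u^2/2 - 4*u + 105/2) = 2*(u - 5)/(2*u^2 - 9*u - 35)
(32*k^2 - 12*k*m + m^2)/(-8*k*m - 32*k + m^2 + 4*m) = (-4*k + m)/(m + 4)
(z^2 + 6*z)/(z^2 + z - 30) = z/(z - 5)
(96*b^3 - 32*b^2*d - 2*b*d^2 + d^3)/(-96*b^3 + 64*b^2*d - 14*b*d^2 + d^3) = (-6*b - d)/(6*b - d)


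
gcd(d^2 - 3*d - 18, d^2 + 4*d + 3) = d + 3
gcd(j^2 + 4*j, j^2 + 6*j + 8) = j + 4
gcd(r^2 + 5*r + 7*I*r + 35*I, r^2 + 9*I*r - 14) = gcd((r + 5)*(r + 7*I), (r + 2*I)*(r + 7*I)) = r + 7*I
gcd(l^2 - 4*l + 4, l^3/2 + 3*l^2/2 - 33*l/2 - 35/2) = 1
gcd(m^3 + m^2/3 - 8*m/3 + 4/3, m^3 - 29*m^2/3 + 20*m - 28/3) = m - 2/3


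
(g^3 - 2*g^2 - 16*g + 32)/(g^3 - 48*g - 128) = (g^2 - 6*g + 8)/(g^2 - 4*g - 32)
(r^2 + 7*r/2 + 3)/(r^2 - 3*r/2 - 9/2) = (r + 2)/(r - 3)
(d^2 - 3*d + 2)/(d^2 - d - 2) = (d - 1)/(d + 1)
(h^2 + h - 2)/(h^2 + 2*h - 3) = (h + 2)/(h + 3)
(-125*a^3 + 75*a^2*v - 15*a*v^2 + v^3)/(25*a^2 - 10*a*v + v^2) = -5*a + v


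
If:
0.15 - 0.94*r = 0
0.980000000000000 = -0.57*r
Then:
No Solution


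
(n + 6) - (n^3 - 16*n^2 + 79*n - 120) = -n^3 + 16*n^2 - 78*n + 126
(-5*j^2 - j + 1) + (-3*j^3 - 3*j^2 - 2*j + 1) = -3*j^3 - 8*j^2 - 3*j + 2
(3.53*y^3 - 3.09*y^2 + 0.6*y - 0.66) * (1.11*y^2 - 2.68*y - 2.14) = 3.9183*y^5 - 12.8903*y^4 + 1.393*y^3 + 4.272*y^2 + 0.4848*y + 1.4124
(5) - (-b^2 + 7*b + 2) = b^2 - 7*b + 3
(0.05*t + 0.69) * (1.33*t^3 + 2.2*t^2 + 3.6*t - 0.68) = 0.0665*t^4 + 1.0277*t^3 + 1.698*t^2 + 2.45*t - 0.4692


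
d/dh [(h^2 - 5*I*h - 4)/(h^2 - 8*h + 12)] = (h^2*(-8 + 5*I) + 32*h - 32 - 60*I)/(h^4 - 16*h^3 + 88*h^2 - 192*h + 144)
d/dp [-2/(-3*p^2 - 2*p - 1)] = 4*(-3*p - 1)/(3*p^2 + 2*p + 1)^2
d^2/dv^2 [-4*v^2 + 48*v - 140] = -8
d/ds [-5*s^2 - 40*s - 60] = -10*s - 40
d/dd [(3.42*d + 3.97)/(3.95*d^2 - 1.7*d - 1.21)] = (-13.509*d^2 - 31.363*d + 2.6108)/(15.6025*d^4 - 13.43*d^3 - 6.669*d^2 + 4.114*d + 1.4641)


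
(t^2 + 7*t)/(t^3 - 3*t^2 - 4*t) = (t + 7)/(t^2 - 3*t - 4)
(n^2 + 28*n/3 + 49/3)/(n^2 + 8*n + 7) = (n + 7/3)/(n + 1)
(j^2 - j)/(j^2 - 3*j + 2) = j/(j - 2)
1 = 1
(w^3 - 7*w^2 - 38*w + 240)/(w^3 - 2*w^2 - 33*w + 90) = (w - 8)/(w - 3)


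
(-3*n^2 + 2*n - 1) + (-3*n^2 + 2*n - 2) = -6*n^2 + 4*n - 3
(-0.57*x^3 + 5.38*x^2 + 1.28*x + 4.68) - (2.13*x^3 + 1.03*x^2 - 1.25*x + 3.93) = -2.7*x^3 + 4.35*x^2 + 2.53*x + 0.75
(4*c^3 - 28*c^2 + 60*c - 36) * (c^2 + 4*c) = 4*c^5 - 12*c^4 - 52*c^3 + 204*c^2 - 144*c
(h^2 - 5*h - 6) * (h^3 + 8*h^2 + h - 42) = h^5 + 3*h^4 - 45*h^3 - 95*h^2 + 204*h + 252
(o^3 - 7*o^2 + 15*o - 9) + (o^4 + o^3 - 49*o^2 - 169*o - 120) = o^4 + 2*o^3 - 56*o^2 - 154*o - 129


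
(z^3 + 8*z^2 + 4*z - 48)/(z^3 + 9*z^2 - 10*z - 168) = (z^2 + 2*z - 8)/(z^2 + 3*z - 28)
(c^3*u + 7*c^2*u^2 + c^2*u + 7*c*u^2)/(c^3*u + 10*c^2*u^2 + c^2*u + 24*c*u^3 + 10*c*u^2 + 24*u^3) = c*(c + 7*u)/(c^2 + 10*c*u + 24*u^2)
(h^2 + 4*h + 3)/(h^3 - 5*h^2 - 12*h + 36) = (h + 1)/(h^2 - 8*h + 12)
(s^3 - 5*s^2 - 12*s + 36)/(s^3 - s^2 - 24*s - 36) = (s - 2)/(s + 2)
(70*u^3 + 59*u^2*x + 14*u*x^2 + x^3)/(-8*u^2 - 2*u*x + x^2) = (35*u^2 + 12*u*x + x^2)/(-4*u + x)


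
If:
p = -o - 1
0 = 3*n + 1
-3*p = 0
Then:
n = -1/3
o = -1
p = 0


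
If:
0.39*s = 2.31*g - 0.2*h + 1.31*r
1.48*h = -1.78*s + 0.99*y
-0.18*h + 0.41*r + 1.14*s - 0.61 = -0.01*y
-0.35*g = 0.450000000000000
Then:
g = -1.29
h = 0.610180001235*y + 0.27387151884404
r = 0.107697136858572*y + 2.24119547990038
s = 0.0488391000967417*y - 0.22771339769055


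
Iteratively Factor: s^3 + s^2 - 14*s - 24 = (s - 4)*(s^2 + 5*s + 6) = (s - 4)*(s + 3)*(s + 2)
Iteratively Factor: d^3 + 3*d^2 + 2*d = (d + 2)*(d^2 + d) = (d + 1)*(d + 2)*(d)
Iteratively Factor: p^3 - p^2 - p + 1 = (p + 1)*(p^2 - 2*p + 1) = (p - 1)*(p + 1)*(p - 1)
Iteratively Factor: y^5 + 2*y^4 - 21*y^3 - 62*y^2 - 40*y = (y + 1)*(y^4 + y^3 - 22*y^2 - 40*y) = (y + 1)*(y + 4)*(y^3 - 3*y^2 - 10*y) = (y - 5)*(y + 1)*(y + 4)*(y^2 + 2*y) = (y - 5)*(y + 1)*(y + 2)*(y + 4)*(y)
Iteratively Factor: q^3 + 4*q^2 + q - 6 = (q + 2)*(q^2 + 2*q - 3) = (q + 2)*(q + 3)*(q - 1)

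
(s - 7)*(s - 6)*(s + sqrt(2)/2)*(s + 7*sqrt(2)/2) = s^4 - 13*s^3 + 4*sqrt(2)*s^3 - 52*sqrt(2)*s^2 + 91*s^2/2 - 91*s/2 + 168*sqrt(2)*s + 147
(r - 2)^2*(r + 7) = r^3 + 3*r^2 - 24*r + 28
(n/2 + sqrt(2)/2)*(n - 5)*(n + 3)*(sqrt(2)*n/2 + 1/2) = sqrt(2)*n^4/4 - sqrt(2)*n^3/2 + 3*n^3/4 - 7*sqrt(2)*n^2/2 - 3*n^2/2 - 45*n/4 - sqrt(2)*n/2 - 15*sqrt(2)/4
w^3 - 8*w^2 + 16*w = w*(w - 4)^2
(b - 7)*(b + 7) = b^2 - 49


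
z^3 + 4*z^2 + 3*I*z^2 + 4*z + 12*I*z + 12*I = (z + 2)^2*(z + 3*I)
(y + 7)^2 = y^2 + 14*y + 49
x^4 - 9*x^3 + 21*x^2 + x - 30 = (x - 5)*(x - 3)*(x - 2)*(x + 1)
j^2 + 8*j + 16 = (j + 4)^2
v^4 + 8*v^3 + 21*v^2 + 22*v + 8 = (v + 1)^2*(v + 2)*(v + 4)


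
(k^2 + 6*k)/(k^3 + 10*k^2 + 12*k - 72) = k/(k^2 + 4*k - 12)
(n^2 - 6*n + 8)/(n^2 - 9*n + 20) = (n - 2)/(n - 5)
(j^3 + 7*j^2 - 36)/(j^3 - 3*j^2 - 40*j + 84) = (j + 3)/(j - 7)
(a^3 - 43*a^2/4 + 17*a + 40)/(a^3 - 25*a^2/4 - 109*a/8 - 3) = 2*(4*a^2 - 11*a - 20)/(8*a^2 + 14*a + 3)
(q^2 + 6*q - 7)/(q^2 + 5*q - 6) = (q + 7)/(q + 6)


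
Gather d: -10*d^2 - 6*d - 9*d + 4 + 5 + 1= -10*d^2 - 15*d + 10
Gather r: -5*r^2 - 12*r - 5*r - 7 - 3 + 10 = -5*r^2 - 17*r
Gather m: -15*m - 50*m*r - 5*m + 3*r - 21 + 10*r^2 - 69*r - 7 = m*(-50*r - 20) + 10*r^2 - 66*r - 28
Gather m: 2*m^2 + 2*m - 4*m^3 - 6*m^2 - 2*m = -4*m^3 - 4*m^2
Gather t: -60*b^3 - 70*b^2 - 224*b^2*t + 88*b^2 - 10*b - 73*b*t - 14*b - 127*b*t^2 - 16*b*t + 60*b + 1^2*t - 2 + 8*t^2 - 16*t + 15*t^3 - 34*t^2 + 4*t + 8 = -60*b^3 + 18*b^2 + 36*b + 15*t^3 + t^2*(-127*b - 26) + t*(-224*b^2 - 89*b - 11) + 6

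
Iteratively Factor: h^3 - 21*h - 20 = (h - 5)*(h^2 + 5*h + 4) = (h - 5)*(h + 1)*(h + 4)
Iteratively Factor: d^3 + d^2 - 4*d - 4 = (d + 2)*(d^2 - d - 2) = (d + 1)*(d + 2)*(d - 2)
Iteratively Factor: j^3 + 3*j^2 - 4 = (j - 1)*(j^2 + 4*j + 4) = (j - 1)*(j + 2)*(j + 2)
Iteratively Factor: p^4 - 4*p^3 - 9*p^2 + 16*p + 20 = (p + 2)*(p^3 - 6*p^2 + 3*p + 10) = (p - 2)*(p + 2)*(p^2 - 4*p - 5) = (p - 5)*(p - 2)*(p + 2)*(p + 1)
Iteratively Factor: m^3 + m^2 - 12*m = (m - 3)*(m^2 + 4*m) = m*(m - 3)*(m + 4)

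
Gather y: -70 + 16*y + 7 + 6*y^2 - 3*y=6*y^2 + 13*y - 63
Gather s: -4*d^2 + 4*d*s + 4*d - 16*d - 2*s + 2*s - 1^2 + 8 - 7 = -4*d^2 + 4*d*s - 12*d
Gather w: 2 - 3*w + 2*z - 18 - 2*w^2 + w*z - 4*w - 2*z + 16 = -2*w^2 + w*(z - 7)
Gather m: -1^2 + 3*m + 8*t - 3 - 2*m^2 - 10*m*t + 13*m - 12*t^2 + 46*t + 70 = -2*m^2 + m*(16 - 10*t) - 12*t^2 + 54*t + 66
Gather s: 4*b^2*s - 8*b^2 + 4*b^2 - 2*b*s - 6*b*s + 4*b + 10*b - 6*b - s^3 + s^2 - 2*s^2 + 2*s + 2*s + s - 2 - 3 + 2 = -4*b^2 + 8*b - s^3 - s^2 + s*(4*b^2 - 8*b + 5) - 3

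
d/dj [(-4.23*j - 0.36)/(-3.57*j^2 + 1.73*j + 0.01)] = (-15.1011*j^2 - 2.5704*j + 0.5805)/(12.7449*j^4 - 12.3522*j^3 + 2.9215*j^2 + 0.0346*j + 0.0001)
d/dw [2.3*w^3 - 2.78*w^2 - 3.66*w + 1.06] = 6.9*w^2 - 5.56*w - 3.66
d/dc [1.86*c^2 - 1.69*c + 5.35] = 3.72*c - 1.69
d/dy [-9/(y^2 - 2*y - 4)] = 18*(y - 1)/(-y^2 + 2*y + 4)^2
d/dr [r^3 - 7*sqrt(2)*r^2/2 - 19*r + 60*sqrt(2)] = 3*r^2 - 7*sqrt(2)*r - 19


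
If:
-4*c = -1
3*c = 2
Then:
No Solution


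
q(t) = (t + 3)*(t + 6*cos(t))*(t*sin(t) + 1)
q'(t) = (1 - 6*sin(t))*(t + 3)*(t*sin(t) + 1) + (t + 3)*(t + 6*cos(t))*(t*cos(t) + sin(t)) + (t + 6*cos(t))*(t*sin(t) + 1)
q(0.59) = 26.59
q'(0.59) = 17.21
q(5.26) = -241.74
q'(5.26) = -75.28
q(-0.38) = 15.52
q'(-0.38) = 5.72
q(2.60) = -33.31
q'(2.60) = -9.01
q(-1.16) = 4.69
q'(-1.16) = 24.09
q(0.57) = 26.24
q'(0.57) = 17.36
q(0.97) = 31.17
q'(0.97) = 3.41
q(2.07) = -11.46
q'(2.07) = -62.76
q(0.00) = 18.00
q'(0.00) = 9.00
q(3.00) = -25.11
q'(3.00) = 47.02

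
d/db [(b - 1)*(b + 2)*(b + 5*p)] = 3*b^2 + 10*b*p + 2*b + 5*p - 2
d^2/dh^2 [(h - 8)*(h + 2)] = 2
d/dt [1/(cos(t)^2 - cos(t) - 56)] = (2*cos(t) - 1)*sin(t)/(sin(t)^2 + cos(t) + 55)^2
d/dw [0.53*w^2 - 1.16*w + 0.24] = 1.06*w - 1.16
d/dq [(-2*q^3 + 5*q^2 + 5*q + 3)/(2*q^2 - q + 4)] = (-4*q^4 + 4*q^3 - 39*q^2 + 28*q + 23)/(4*q^4 - 4*q^3 + 17*q^2 - 8*q + 16)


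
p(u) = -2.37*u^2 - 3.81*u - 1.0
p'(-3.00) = 10.41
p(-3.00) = -10.90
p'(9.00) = -46.47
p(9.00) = -227.26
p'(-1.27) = 2.21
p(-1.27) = 0.02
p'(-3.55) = 13.02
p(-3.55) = -17.34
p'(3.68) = -21.25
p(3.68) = -47.12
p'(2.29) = -14.66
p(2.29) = -22.15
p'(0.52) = -6.27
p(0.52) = -3.62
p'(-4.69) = 18.42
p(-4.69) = -35.26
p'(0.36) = -5.52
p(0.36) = -2.68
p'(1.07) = -8.88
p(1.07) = -7.79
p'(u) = -4.74*u - 3.81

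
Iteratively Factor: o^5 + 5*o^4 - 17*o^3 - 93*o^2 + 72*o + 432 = (o + 3)*(o^4 + 2*o^3 - 23*o^2 - 24*o + 144) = (o - 3)*(o + 3)*(o^3 + 5*o^2 - 8*o - 48) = (o - 3)*(o + 3)*(o + 4)*(o^2 + o - 12) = (o - 3)^2*(o + 3)*(o + 4)*(o + 4)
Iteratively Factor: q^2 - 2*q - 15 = (q - 5)*(q + 3)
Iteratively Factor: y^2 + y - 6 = (y - 2)*(y + 3)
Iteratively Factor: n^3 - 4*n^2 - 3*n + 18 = (n - 3)*(n^2 - n - 6) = (n - 3)^2*(n + 2)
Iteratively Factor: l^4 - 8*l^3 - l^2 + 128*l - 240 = (l - 5)*(l^3 - 3*l^2 - 16*l + 48) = (l - 5)*(l - 4)*(l^2 + l - 12) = (l - 5)*(l - 4)*(l + 4)*(l - 3)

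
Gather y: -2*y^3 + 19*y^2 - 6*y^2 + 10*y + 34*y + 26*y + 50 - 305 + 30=-2*y^3 + 13*y^2 + 70*y - 225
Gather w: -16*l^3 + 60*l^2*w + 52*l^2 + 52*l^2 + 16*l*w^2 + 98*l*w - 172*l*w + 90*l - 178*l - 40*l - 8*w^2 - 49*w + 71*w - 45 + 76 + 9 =-16*l^3 + 104*l^2 - 128*l + w^2*(16*l - 8) + w*(60*l^2 - 74*l + 22) + 40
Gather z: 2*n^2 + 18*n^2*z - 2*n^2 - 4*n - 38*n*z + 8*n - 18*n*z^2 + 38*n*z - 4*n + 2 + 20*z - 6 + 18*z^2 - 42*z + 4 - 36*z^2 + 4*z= z^2*(-18*n - 18) + z*(18*n^2 - 18)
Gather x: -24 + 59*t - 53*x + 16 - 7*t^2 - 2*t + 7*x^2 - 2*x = -7*t^2 + 57*t + 7*x^2 - 55*x - 8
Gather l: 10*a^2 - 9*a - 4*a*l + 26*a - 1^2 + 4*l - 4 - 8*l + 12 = 10*a^2 + 17*a + l*(-4*a - 4) + 7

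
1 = 1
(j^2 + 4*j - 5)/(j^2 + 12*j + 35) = (j - 1)/(j + 7)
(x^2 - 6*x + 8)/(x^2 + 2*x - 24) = (x - 2)/(x + 6)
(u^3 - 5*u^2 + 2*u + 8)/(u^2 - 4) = (u^2 - 3*u - 4)/(u + 2)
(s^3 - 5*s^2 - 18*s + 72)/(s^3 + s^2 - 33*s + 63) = (s^2 - 2*s - 24)/(s^2 + 4*s - 21)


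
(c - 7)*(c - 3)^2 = c^3 - 13*c^2 + 51*c - 63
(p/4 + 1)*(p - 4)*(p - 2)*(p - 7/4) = p^4/4 - 15*p^3/16 - 25*p^2/8 + 15*p - 14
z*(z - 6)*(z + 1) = z^3 - 5*z^2 - 6*z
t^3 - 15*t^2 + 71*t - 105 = (t - 7)*(t - 5)*(t - 3)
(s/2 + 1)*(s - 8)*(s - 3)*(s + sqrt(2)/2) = s^4/2 - 9*s^3/2 + sqrt(2)*s^3/4 - 9*sqrt(2)*s^2/4 + s^2 + sqrt(2)*s/2 + 24*s + 12*sqrt(2)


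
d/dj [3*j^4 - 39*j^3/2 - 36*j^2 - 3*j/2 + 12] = 12*j^3 - 117*j^2/2 - 72*j - 3/2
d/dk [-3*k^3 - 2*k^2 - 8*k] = -9*k^2 - 4*k - 8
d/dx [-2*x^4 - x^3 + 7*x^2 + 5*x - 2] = -8*x^3 - 3*x^2 + 14*x + 5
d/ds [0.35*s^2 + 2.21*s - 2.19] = 0.7*s + 2.21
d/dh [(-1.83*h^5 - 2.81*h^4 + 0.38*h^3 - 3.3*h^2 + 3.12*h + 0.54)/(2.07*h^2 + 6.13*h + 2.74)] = (-11.3643*h^6 - 56.505*h^5 - 75.9603*h^4 - 26.1388*h^3 - 23.5638*h^2 - 20.3196*h + 5.2386)/(4.2849*h^4 + 25.3782*h^3 + 48.9205*h^2 + 33.5924*h + 7.5076)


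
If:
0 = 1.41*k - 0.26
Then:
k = 0.18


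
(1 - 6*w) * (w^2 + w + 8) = -6*w^3 - 5*w^2 - 47*w + 8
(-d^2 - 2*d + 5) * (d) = -d^3 - 2*d^2 + 5*d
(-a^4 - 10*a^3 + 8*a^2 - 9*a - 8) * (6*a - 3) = -6*a^5 - 57*a^4 + 78*a^3 - 78*a^2 - 21*a + 24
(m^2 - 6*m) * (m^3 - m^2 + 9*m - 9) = m^5 - 7*m^4 + 15*m^3 - 63*m^2 + 54*m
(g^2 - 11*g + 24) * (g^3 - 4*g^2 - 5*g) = g^5 - 15*g^4 + 63*g^3 - 41*g^2 - 120*g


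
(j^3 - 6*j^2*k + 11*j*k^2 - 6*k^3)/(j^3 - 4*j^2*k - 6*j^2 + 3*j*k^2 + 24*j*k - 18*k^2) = (j - 2*k)/(j - 6)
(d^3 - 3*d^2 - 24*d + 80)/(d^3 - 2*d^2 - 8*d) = (d^2 + d - 20)/(d*(d + 2))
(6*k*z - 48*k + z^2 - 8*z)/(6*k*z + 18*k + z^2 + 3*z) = (z - 8)/(z + 3)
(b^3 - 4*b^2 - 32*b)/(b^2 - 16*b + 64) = b*(b + 4)/(b - 8)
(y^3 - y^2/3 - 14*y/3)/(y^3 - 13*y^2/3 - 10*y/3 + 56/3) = y/(y - 4)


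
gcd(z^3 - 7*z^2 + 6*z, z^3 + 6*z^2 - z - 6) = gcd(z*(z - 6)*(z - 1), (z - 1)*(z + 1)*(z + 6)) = z - 1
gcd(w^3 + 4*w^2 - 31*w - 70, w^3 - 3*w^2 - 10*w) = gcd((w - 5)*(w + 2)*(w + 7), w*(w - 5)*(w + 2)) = w^2 - 3*w - 10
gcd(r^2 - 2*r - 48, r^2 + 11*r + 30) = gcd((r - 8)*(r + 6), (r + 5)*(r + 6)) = r + 6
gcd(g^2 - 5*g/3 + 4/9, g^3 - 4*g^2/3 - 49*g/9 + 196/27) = g - 4/3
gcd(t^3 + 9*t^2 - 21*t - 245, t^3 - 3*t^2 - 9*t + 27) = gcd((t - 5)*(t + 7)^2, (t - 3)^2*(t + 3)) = 1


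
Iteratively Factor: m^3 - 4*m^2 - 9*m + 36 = (m - 3)*(m^2 - m - 12) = (m - 3)*(m + 3)*(m - 4)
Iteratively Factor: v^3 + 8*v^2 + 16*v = (v + 4)*(v^2 + 4*v) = v*(v + 4)*(v + 4)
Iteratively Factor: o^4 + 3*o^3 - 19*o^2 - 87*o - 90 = (o + 2)*(o^3 + o^2 - 21*o - 45) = (o + 2)*(o + 3)*(o^2 - 2*o - 15) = (o + 2)*(o + 3)^2*(o - 5)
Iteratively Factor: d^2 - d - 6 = (d - 3)*(d + 2)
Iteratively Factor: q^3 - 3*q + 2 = (q - 1)*(q^2 + q - 2) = (q - 1)*(q + 2)*(q - 1)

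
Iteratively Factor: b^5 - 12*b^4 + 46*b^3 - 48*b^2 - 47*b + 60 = (b + 1)*(b^4 - 13*b^3 + 59*b^2 - 107*b + 60) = (b - 1)*(b + 1)*(b^3 - 12*b^2 + 47*b - 60) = (b - 5)*(b - 1)*(b + 1)*(b^2 - 7*b + 12) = (b - 5)*(b - 3)*(b - 1)*(b + 1)*(b - 4)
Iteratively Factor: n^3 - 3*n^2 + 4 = (n + 1)*(n^2 - 4*n + 4) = (n - 2)*(n + 1)*(n - 2)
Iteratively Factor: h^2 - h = (h)*(h - 1)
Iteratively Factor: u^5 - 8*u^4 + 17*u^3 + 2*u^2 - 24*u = (u - 4)*(u^4 - 4*u^3 + u^2 + 6*u) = u*(u - 4)*(u^3 - 4*u^2 + u + 6) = u*(u - 4)*(u - 2)*(u^2 - 2*u - 3) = u*(u - 4)*(u - 2)*(u + 1)*(u - 3)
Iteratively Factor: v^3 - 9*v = (v - 3)*(v^2 + 3*v) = (v - 3)*(v + 3)*(v)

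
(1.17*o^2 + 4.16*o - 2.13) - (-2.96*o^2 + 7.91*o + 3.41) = 4.13*o^2 - 3.75*o - 5.54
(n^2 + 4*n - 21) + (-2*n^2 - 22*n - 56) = -n^2 - 18*n - 77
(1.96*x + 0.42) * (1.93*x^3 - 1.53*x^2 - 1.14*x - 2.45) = 3.7828*x^4 - 2.1882*x^3 - 2.877*x^2 - 5.2808*x - 1.029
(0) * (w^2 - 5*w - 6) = 0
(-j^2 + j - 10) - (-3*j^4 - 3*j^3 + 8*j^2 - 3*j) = 3*j^4 + 3*j^3 - 9*j^2 + 4*j - 10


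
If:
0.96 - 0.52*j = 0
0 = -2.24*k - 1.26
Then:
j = 1.85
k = -0.56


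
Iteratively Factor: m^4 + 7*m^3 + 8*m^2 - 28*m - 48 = (m - 2)*(m^3 + 9*m^2 + 26*m + 24) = (m - 2)*(m + 2)*(m^2 + 7*m + 12) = (m - 2)*(m + 2)*(m + 3)*(m + 4)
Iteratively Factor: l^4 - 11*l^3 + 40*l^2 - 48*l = (l - 4)*(l^3 - 7*l^2 + 12*l) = (l - 4)^2*(l^2 - 3*l) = l*(l - 4)^2*(l - 3)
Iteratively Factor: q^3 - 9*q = (q + 3)*(q^2 - 3*q) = q*(q + 3)*(q - 3)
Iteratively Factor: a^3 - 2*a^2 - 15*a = (a)*(a^2 - 2*a - 15) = a*(a - 5)*(a + 3)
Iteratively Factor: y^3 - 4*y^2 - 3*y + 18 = (y - 3)*(y^2 - y - 6) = (y - 3)^2*(y + 2)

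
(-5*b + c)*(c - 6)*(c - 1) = -5*b*c^2 + 35*b*c - 30*b + c^3 - 7*c^2 + 6*c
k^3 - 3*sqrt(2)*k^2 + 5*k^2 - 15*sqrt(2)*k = k*(k + 5)*(k - 3*sqrt(2))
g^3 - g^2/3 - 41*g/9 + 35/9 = (g - 5/3)*(g - 1)*(g + 7/3)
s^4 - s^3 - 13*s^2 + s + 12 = (s - 4)*(s - 1)*(s + 1)*(s + 3)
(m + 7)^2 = m^2 + 14*m + 49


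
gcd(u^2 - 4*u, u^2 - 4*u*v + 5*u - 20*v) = 1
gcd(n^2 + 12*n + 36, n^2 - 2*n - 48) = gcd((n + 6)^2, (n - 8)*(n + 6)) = n + 6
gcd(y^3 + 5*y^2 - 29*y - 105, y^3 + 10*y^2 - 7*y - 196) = y + 7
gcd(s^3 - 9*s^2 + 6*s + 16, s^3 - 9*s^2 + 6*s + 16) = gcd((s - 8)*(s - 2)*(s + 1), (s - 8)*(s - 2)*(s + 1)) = s^3 - 9*s^2 + 6*s + 16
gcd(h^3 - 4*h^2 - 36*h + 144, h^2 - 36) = h^2 - 36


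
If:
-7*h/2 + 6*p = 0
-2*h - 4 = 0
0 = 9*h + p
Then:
No Solution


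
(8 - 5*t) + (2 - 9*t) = 10 - 14*t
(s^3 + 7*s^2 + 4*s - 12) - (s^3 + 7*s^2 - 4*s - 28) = 8*s + 16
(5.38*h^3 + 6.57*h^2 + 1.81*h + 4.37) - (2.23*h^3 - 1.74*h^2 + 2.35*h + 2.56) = 3.15*h^3 + 8.31*h^2 - 0.54*h + 1.81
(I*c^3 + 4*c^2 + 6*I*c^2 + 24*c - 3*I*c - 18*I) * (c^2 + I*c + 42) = I*c^5 + 3*c^4 + 6*I*c^4 + 18*c^3 + 43*I*c^3 + 171*c^2 + 258*I*c^2 + 1026*c - 126*I*c - 756*I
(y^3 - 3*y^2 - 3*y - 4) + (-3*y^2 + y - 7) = y^3 - 6*y^2 - 2*y - 11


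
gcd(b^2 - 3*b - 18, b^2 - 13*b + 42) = b - 6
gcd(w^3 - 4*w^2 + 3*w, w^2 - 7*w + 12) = w - 3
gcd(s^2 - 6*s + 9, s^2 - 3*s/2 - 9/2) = s - 3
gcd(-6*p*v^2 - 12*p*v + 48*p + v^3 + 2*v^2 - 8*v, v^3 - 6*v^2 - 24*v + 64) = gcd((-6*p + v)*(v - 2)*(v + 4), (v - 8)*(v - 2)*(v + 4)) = v^2 + 2*v - 8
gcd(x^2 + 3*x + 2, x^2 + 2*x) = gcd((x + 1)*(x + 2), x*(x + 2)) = x + 2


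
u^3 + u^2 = u^2*(u + 1)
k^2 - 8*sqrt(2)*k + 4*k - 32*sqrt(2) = (k + 4)*(k - 8*sqrt(2))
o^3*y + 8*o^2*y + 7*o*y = o*(o + 7)*(o*y + y)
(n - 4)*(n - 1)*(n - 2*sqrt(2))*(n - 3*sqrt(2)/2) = n^4 - 5*n^3 - 7*sqrt(2)*n^3/2 + 10*n^2 + 35*sqrt(2)*n^2/2 - 30*n - 14*sqrt(2)*n + 24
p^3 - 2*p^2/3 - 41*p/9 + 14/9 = (p - 7/3)*(p - 1/3)*(p + 2)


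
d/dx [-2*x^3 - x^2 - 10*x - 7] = -6*x^2 - 2*x - 10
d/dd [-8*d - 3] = -8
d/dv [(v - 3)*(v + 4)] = 2*v + 1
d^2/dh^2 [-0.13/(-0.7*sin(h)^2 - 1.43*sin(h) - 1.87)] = (-0.2548*sin(h)^4 - 0.39039*sin(h)^3 + 0.797043*sin(h)^2 + 1.128413*sin(h) + 0.191334)/(0.7*sin(h)^2 + 1.43*sin(h) + 1.87)^3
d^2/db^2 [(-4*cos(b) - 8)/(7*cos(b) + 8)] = 24*(7*cos(b)^2 - 8*cos(b) - 14)/(7*cos(b) + 8)^3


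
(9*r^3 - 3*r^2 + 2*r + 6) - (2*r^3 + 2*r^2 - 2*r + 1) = 7*r^3 - 5*r^2 + 4*r + 5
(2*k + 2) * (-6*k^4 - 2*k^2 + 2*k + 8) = -12*k^5 - 12*k^4 - 4*k^3 + 20*k + 16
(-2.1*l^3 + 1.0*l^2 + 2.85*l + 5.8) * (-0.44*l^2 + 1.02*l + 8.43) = 0.924*l^5 - 2.582*l^4 - 17.937*l^3 + 8.785*l^2 + 29.9415*l + 48.894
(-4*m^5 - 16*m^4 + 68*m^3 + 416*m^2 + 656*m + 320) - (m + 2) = -4*m^5 - 16*m^4 + 68*m^3 + 416*m^2 + 655*m + 318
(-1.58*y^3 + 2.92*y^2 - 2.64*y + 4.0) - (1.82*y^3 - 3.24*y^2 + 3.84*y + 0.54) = -3.4*y^3 + 6.16*y^2 - 6.48*y + 3.46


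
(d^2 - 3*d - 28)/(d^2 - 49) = (d + 4)/(d + 7)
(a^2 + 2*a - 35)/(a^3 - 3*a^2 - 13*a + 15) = (a + 7)/(a^2 + 2*a - 3)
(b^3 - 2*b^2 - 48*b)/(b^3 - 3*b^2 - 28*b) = (-b^2 + 2*b + 48)/(-b^2 + 3*b + 28)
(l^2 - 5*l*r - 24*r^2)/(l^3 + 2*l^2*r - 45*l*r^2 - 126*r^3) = (-l + 8*r)/(-l^2 + l*r + 42*r^2)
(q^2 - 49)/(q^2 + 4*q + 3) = (q^2 - 49)/(q^2 + 4*q + 3)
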